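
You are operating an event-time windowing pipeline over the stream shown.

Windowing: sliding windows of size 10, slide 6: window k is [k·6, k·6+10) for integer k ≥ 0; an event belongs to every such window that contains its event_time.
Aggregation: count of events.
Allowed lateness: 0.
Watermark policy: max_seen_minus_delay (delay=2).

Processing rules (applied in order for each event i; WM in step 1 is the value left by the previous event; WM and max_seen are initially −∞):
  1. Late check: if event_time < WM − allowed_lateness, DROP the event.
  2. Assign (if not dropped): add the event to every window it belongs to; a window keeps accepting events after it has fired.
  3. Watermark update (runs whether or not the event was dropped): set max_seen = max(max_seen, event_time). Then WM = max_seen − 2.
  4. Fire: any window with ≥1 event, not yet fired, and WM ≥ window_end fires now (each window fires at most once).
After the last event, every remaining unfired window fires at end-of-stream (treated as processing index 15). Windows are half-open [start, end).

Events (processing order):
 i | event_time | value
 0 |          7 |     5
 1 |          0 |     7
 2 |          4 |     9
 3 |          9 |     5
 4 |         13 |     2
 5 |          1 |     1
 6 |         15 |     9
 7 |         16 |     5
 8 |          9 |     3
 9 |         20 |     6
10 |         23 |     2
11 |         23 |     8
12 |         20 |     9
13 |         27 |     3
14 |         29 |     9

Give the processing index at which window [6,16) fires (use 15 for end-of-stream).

9

i=0 t=7 v=5: → [6,16),[0,10); WM=5
i=1 t=0 v=7: DROP (t<5-0); WM=5
i=2 t=4 v=9: DROP (t<5-0); WM=5
i=3 t=9 v=5: → [6,16),[0,10); WM=7
i=4 t=13 v=2: → [12,22),[6,16); WM=11; [0,10) fires=2
i=5 t=1 v=1: DROP (t<11-0); WM=11
i=6 t=15 v=9: → [12,22),[6,16); WM=13
i=7 t=16 v=5: → [12,22); WM=14
i=8 t=9 v=3: DROP (t<14-0); WM=14
i=9 t=20 v=6: → [18,28),[12,22); WM=18; [6,16) fires=4
i=10 t=23 v=2: → [18,28); WM=21
i=11 t=23 v=8: → [18,28); WM=21
i=12 t=20 v=9: DROP (t<21-0); WM=21
i=13 t=27 v=3: → [24,34),[18,28); WM=25; [12,22) fires=4
i=14 t=29 v=9: → [24,34); WM=27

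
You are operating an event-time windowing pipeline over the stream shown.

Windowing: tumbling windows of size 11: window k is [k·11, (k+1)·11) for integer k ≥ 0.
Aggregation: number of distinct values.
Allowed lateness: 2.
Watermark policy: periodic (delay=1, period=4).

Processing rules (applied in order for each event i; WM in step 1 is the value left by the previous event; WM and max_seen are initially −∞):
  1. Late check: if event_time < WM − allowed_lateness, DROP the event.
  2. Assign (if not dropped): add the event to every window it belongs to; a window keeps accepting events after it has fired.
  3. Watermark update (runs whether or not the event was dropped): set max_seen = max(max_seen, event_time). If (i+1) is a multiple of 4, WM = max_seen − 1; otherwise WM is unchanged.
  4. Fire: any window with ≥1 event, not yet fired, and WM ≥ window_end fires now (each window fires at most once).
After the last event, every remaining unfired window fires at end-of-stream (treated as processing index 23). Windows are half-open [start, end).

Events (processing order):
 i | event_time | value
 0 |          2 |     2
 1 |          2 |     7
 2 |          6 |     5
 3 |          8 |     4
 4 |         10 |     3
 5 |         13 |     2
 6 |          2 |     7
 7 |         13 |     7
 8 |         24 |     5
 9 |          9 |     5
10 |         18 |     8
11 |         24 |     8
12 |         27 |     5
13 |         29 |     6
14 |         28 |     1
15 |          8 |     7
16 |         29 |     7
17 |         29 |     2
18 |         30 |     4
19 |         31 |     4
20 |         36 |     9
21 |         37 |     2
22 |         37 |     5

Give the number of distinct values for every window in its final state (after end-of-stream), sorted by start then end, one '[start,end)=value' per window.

[0,11)=5 [11,22)=3 [22,33)=7 [33,44)=3

i=0 t=2 v=2: → [0,11); WM=−∞
i=1 t=2 v=7: → [0,11); WM=−∞
i=2 t=6 v=5: → [0,11); WM=−∞
i=3 t=8 v=4: → [0,11); WM=7
i=4 t=10 v=3: → [0,11); WM=7
i=5 t=13 v=2: → [11,22); WM=7
i=6 t=2 v=7: DROP (t<7-2); WM=7
i=7 t=13 v=7: → [11,22); WM=12; [0,11) fires=5
i=8 t=24 v=5: → [22,33); WM=12
i=9 t=9 v=5: DROP (t<12-2); WM=12
i=10 t=18 v=8: → [11,22); WM=12
i=11 t=24 v=8: → [22,33); WM=23; [11,22) fires=3
i=12 t=27 v=5: → [22,33); WM=23
i=13 t=29 v=6: → [22,33); WM=23
i=14 t=28 v=1: → [22,33); WM=23
i=15 t=8 v=7: DROP (t<23-2); WM=28
i=16 t=29 v=7: → [22,33); WM=28
i=17 t=29 v=2: → [22,33); WM=28
i=18 t=30 v=4: → [22,33); WM=28
i=19 t=31 v=4: → [22,33); WM=30
i=20 t=36 v=9: → [33,44); WM=30
i=21 t=37 v=2: → [33,44); WM=30
i=22 t=37 v=5: → [33,44); WM=30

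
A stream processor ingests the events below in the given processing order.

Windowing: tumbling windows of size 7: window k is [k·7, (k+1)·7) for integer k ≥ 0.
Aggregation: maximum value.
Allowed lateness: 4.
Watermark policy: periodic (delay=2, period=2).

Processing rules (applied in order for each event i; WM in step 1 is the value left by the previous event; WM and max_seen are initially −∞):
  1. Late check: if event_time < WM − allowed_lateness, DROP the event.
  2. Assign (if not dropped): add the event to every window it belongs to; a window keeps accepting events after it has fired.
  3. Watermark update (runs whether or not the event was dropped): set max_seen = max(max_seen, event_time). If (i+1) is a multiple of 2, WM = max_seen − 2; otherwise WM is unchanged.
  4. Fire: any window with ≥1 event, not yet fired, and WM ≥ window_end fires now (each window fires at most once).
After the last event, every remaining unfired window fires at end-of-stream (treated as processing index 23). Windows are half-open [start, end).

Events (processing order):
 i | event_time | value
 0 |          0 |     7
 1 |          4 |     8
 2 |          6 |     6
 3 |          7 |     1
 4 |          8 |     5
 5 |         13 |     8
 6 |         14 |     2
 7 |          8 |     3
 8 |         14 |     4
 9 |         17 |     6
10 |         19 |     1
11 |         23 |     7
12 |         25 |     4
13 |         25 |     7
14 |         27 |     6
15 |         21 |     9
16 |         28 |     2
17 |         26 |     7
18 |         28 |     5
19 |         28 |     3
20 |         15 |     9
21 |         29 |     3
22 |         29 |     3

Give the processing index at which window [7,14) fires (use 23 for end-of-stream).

9

i=0 t=0 v=7: → [0,7); WM=−∞
i=1 t=4 v=8: → [0,7); WM=2
i=2 t=6 v=6: → [0,7); WM=2
i=3 t=7 v=1: → [7,14); WM=5
i=4 t=8 v=5: → [7,14); WM=5
i=5 t=13 v=8: → [7,14); WM=11; [0,7) fires=8
i=6 t=14 v=2: → [14,21); WM=11
i=7 t=8 v=3: → [7,14); WM=12
i=8 t=14 v=4: → [14,21); WM=12
i=9 t=17 v=6: → [14,21); WM=15; [7,14) fires=8
i=10 t=19 v=1: → [14,21); WM=15
i=11 t=23 v=7: → [21,28); WM=21; [14,21) fires=6
i=12 t=25 v=4: → [21,28); WM=21
i=13 t=25 v=7: → [21,28); WM=23
i=14 t=27 v=6: → [21,28); WM=23
i=15 t=21 v=9: → [21,28); WM=25
i=16 t=28 v=2: → [28,35); WM=25
i=17 t=26 v=7: → [21,28); WM=26
i=18 t=28 v=5: → [28,35); WM=26
i=19 t=28 v=3: → [28,35); WM=26
i=20 t=15 v=9: DROP (t<26-4); WM=26
i=21 t=29 v=3: → [28,35); WM=27
i=22 t=29 v=3: → [28,35); WM=27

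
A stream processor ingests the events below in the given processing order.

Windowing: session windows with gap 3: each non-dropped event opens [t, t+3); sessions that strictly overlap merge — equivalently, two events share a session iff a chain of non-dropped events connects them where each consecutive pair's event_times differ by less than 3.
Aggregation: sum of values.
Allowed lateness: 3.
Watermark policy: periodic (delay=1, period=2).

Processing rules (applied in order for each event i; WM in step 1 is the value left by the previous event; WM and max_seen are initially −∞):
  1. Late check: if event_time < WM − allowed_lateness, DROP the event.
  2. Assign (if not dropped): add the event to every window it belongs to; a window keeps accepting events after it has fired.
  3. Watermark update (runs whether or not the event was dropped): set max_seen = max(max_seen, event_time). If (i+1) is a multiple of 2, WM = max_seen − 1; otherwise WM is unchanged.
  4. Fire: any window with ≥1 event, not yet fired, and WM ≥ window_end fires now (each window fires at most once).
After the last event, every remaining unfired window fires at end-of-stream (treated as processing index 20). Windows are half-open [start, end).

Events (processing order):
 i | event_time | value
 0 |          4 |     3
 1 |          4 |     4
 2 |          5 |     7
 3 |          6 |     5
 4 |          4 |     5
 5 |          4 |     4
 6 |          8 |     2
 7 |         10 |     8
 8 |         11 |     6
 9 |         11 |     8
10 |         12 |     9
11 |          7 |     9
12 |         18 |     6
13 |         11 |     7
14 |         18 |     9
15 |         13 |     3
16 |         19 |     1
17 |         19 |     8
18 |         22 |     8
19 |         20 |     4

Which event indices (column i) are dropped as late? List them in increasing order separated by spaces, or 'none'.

i=0 t=4 v=3: → [4,7); WM=−∞
i=1 t=4 v=4: → [4,7); WM=3
i=2 t=5 v=7: → [4,8); WM=3
i=3 t=6 v=5: → [4,9); WM=5
i=4 t=4 v=5: → [4,9); WM=5
i=5 t=4 v=4: → [4,9); WM=5
i=6 t=8 v=2: → [4,11); WM=5
i=7 t=10 v=8: → [4,13); WM=9
i=8 t=11 v=6: → [4,14); WM=9
i=9 t=11 v=8: → [4,14); WM=10
i=10 t=12 v=9: → [4,15); WM=10
i=11 t=7 v=9: → [4,15); WM=11
i=12 t=18 v=6: → [18,21); WM=11
i=13 t=11 v=7: → [4,15); WM=17
i=14 t=18 v=9: → [18,21); WM=17
i=15 t=13 v=3: DROP (t<17-3); WM=17
i=16 t=19 v=1: → [18,22); WM=17
i=17 t=19 v=8: → [18,22); WM=18
i=18 t=22 v=8: → [22,25); WM=18
i=19 t=20 v=4: → [18,25); WM=21

15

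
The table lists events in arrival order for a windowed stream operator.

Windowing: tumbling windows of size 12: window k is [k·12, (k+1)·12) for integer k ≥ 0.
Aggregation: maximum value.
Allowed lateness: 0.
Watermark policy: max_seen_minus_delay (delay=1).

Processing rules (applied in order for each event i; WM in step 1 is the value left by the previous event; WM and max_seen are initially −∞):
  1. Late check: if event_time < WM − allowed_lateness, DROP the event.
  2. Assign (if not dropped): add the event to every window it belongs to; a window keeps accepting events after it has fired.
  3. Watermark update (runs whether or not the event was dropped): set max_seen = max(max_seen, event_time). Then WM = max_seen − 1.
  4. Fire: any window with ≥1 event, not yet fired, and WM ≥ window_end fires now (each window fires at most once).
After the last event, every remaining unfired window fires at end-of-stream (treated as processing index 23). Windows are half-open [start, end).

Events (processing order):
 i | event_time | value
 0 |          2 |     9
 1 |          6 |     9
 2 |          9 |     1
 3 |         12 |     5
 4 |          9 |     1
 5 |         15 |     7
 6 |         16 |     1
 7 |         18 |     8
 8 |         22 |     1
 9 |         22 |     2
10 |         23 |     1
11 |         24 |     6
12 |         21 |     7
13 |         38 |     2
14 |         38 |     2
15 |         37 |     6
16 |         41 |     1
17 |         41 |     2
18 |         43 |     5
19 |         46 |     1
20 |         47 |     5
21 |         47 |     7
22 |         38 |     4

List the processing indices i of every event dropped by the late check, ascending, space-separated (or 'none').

i=0 t=2 v=9: → [0,12); WM=1
i=1 t=6 v=9: → [0,12); WM=5
i=2 t=9 v=1: → [0,12); WM=8
i=3 t=12 v=5: → [12,24); WM=11
i=4 t=9 v=1: DROP (t<11-0); WM=11
i=5 t=15 v=7: → [12,24); WM=14; [0,12) fires=9
i=6 t=16 v=1: → [12,24); WM=15
i=7 t=18 v=8: → [12,24); WM=17
i=8 t=22 v=1: → [12,24); WM=21
i=9 t=22 v=2: → [12,24); WM=21
i=10 t=23 v=1: → [12,24); WM=22
i=11 t=24 v=6: → [24,36); WM=23
i=12 t=21 v=7: DROP (t<23-0); WM=23
i=13 t=38 v=2: → [36,48); WM=37; [12,24) fires=8 [24,36) fires=6
i=14 t=38 v=2: → [36,48); WM=37
i=15 t=37 v=6: → [36,48); WM=37
i=16 t=41 v=1: → [36,48); WM=40
i=17 t=41 v=2: → [36,48); WM=40
i=18 t=43 v=5: → [36,48); WM=42
i=19 t=46 v=1: → [36,48); WM=45
i=20 t=47 v=5: → [36,48); WM=46
i=21 t=47 v=7: → [36,48); WM=46
i=22 t=38 v=4: DROP (t<46-0); WM=46

4 12 22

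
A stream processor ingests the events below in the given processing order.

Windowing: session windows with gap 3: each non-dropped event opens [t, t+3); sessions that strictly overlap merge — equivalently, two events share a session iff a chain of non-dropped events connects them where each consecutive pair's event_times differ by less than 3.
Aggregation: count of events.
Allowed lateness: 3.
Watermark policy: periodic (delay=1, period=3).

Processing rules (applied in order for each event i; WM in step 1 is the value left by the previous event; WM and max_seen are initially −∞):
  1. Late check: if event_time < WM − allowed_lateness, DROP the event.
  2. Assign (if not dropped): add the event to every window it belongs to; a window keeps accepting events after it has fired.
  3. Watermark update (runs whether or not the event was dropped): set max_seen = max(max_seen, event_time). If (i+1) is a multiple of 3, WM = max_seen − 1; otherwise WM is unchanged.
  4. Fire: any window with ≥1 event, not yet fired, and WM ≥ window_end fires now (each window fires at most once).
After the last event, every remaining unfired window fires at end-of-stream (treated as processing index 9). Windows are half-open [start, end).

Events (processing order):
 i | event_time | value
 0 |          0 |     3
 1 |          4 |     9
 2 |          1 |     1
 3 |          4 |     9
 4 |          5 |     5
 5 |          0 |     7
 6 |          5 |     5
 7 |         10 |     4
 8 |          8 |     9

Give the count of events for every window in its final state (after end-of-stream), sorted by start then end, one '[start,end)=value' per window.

i=0 t=0 v=3: → [0,3); WM=−∞
i=1 t=4 v=9: → [4,7); WM=−∞
i=2 t=1 v=1: → [0,4); WM=3
i=3 t=4 v=9: → [4,7); WM=3
i=4 t=5 v=5: → [4,8); WM=3
i=5 t=0 v=7: → [0,4); WM=4
i=6 t=5 v=5: → [4,8); WM=4
i=7 t=10 v=4: → [10,13); WM=4
i=8 t=8 v=9: → [8,13); WM=9

[0,4)=3 [4,8)=4 [8,13)=2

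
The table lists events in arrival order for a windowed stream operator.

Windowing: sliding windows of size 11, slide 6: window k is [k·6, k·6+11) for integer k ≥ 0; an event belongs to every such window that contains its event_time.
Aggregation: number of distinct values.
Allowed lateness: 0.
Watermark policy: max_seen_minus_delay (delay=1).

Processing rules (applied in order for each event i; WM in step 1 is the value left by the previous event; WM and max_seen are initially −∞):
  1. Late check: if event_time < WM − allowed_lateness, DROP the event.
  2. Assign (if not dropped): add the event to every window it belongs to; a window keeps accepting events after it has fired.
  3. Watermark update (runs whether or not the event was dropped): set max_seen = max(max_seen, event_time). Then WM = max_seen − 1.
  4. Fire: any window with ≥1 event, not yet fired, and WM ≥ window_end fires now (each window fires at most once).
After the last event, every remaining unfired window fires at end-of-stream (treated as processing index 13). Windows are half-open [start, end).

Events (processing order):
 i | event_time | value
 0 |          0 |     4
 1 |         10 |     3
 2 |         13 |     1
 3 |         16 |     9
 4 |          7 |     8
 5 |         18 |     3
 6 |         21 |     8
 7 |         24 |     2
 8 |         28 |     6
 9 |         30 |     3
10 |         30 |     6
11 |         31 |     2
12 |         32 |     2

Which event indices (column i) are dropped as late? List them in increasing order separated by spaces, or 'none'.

i=0 t=0 v=4: → [0,11); WM=-1
i=1 t=10 v=3: → [6,17),[0,11); WM=9
i=2 t=13 v=1: → [12,23),[6,17); WM=12; [0,11) fires=2
i=3 t=16 v=9: → [12,23),[6,17); WM=15
i=4 t=7 v=8: DROP (t<15-0); WM=15
i=5 t=18 v=3: → [18,29),[12,23); WM=17; [6,17) fires=3
i=6 t=21 v=8: → [18,29),[12,23); WM=20
i=7 t=24 v=2: → [24,35),[18,29); WM=23; [12,23) fires=4
i=8 t=28 v=6: → [24,35),[18,29); WM=27
i=9 t=30 v=3: → [30,41),[24,35); WM=29; [18,29) fires=4
i=10 t=30 v=6: → [30,41),[24,35); WM=29
i=11 t=31 v=2: → [30,41),[24,35); WM=30
i=12 t=32 v=2: → [30,41),[24,35); WM=31

4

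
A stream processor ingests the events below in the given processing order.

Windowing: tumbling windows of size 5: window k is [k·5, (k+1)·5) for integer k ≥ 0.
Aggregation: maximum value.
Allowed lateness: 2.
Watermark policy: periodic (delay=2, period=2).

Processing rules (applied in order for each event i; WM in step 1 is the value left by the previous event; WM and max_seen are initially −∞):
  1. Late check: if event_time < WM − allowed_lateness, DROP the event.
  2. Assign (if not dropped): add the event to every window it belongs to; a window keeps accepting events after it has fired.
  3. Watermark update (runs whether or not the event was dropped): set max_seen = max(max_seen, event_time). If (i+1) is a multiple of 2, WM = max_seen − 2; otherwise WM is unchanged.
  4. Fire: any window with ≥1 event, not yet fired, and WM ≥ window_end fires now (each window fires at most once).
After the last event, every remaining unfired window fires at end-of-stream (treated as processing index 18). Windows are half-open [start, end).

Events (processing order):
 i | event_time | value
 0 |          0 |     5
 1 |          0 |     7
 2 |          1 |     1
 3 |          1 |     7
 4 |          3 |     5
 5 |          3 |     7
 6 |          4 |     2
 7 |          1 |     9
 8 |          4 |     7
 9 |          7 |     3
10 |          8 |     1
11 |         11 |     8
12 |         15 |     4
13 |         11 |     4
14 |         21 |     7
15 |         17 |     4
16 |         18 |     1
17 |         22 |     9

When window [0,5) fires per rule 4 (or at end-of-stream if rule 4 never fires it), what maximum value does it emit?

i=0 t=0 v=5: → [0,5); WM=−∞
i=1 t=0 v=7: → [0,5); WM=-2
i=2 t=1 v=1: → [0,5); WM=-2
i=3 t=1 v=7: → [0,5); WM=-1
i=4 t=3 v=5: → [0,5); WM=-1
i=5 t=3 v=7: → [0,5); WM=1
i=6 t=4 v=2: → [0,5); WM=1
i=7 t=1 v=9: → [0,5); WM=2
i=8 t=4 v=7: → [0,5); WM=2
i=9 t=7 v=3: → [5,10); WM=5; [0,5) fires=9
i=10 t=8 v=1: → [5,10); WM=5
i=11 t=11 v=8: → [10,15); WM=9
i=12 t=15 v=4: → [15,20); WM=9
i=13 t=11 v=4: → [10,15); WM=13; [5,10) fires=3
i=14 t=21 v=7: → [20,25); WM=13
i=15 t=17 v=4: → [15,20); WM=19; [10,15) fires=8
i=16 t=18 v=1: → [15,20); WM=19
i=17 t=22 v=9: → [20,25); WM=20; [15,20) fires=4

9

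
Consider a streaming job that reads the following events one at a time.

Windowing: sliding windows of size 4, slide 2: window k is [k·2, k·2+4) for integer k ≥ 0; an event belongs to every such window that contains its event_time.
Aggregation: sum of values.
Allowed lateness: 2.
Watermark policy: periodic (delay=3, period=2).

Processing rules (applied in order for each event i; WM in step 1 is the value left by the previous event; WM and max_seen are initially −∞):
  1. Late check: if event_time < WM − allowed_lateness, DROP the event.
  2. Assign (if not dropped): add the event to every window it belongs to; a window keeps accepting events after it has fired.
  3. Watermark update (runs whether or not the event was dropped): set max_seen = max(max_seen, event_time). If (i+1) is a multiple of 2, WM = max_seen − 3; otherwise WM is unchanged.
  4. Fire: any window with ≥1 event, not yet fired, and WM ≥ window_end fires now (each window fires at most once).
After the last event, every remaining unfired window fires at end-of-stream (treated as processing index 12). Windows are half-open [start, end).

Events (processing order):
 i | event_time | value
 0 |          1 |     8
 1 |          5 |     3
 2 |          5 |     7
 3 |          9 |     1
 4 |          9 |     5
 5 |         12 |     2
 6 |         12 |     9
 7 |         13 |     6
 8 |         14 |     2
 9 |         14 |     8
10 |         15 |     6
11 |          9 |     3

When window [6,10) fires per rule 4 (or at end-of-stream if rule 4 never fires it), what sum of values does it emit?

6

i=0 t=1 v=8: → [0,4); WM=−∞
i=1 t=5 v=3: → [4,8),[2,6); WM=2
i=2 t=5 v=7: → [4,8),[2,6); WM=2
i=3 t=9 v=1: → [8,12),[6,10); WM=6; [0,4) fires=8 [2,6) fires=10
i=4 t=9 v=5: → [8,12),[6,10); WM=6
i=5 t=12 v=2: → [12,16),[10,14); WM=9; [4,8) fires=10
i=6 t=12 v=9: → [12,16),[10,14); WM=9
i=7 t=13 v=6: → [12,16),[10,14); WM=10; [6,10) fires=6
i=8 t=14 v=2: → [14,18),[12,16); WM=10
i=9 t=14 v=8: → [14,18),[12,16); WM=11
i=10 t=15 v=6: → [14,18),[12,16); WM=11
i=11 t=9 v=3: → [8,12),[6,10); WM=12; [8,12) fires=9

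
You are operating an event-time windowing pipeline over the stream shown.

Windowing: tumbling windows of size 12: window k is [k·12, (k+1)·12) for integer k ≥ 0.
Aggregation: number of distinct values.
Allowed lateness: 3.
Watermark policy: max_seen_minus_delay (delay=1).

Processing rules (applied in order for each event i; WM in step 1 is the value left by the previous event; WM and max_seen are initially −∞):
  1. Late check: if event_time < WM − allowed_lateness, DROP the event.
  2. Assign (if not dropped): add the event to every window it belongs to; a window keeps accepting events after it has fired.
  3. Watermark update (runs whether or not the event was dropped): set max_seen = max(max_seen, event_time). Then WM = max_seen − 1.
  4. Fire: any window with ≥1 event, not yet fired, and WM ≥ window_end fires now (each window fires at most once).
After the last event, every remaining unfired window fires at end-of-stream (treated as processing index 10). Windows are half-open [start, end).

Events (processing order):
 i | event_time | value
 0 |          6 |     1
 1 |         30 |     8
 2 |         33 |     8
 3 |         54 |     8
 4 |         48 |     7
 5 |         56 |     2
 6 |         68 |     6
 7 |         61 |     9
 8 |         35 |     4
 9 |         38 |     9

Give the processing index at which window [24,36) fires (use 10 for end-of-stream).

i=0 t=6 v=1: → [0,12); WM=5
i=1 t=30 v=8: → [24,36); WM=29; [0,12) fires=1
i=2 t=33 v=8: → [24,36); WM=32
i=3 t=54 v=8: → [48,60); WM=53; [24,36) fires=1
i=4 t=48 v=7: DROP (t<53-3); WM=53
i=5 t=56 v=2: → [48,60); WM=55
i=6 t=68 v=6: → [60,72); WM=67; [48,60) fires=2
i=7 t=61 v=9: DROP (t<67-3); WM=67
i=8 t=35 v=4: DROP (t<67-3); WM=67
i=9 t=38 v=9: DROP (t<67-3); WM=67

3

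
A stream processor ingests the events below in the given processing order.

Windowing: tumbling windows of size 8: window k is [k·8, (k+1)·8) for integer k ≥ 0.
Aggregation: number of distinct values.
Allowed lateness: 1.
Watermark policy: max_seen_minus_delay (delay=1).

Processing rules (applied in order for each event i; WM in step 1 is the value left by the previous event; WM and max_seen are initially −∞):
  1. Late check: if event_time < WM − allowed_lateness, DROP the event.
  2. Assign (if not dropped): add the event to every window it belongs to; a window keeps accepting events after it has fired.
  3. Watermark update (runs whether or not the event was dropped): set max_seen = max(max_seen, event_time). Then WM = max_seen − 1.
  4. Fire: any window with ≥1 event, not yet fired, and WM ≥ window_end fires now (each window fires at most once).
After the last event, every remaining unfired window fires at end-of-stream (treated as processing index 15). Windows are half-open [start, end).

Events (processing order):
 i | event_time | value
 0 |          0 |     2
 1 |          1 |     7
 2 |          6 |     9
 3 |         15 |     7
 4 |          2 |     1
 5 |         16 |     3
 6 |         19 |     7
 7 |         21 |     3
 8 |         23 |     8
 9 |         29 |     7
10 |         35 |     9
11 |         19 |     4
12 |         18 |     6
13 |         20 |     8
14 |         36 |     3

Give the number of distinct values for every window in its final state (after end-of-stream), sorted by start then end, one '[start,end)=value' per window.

i=0 t=0 v=2: → [0,8); WM=-1
i=1 t=1 v=7: → [0,8); WM=0
i=2 t=6 v=9: → [0,8); WM=5
i=3 t=15 v=7: → [8,16); WM=14; [0,8) fires=3
i=4 t=2 v=1: DROP (t<14-1); WM=14
i=5 t=16 v=3: → [16,24); WM=15
i=6 t=19 v=7: → [16,24); WM=18; [8,16) fires=1
i=7 t=21 v=3: → [16,24); WM=20
i=8 t=23 v=8: → [16,24); WM=22
i=9 t=29 v=7: → [24,32); WM=28; [16,24) fires=3
i=10 t=35 v=9: → [32,40); WM=34; [24,32) fires=1
i=11 t=19 v=4: DROP (t<34-1); WM=34
i=12 t=18 v=6: DROP (t<34-1); WM=34
i=13 t=20 v=8: DROP (t<34-1); WM=34
i=14 t=36 v=3: → [32,40); WM=35

[0,8)=3 [8,16)=1 [16,24)=3 [24,32)=1 [32,40)=2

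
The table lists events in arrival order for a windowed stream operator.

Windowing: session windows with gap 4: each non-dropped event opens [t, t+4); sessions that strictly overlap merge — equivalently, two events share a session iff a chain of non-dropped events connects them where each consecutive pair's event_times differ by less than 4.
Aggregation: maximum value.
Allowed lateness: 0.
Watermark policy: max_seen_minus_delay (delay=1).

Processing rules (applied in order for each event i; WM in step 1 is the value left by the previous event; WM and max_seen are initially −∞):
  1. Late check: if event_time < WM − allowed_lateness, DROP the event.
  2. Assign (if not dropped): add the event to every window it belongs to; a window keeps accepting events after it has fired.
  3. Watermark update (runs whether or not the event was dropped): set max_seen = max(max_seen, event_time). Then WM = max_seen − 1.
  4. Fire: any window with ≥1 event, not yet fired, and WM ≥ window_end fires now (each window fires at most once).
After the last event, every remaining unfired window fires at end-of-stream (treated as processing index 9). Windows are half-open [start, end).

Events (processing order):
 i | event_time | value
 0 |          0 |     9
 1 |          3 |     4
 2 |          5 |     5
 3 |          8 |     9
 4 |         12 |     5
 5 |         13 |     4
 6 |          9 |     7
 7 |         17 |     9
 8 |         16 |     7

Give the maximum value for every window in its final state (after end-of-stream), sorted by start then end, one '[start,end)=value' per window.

i=0 t=0 v=9: → [0,4); WM=-1
i=1 t=3 v=4: → [0,7); WM=2
i=2 t=5 v=5: → [0,9); WM=4
i=3 t=8 v=9: → [0,12); WM=7
i=4 t=12 v=5: → [12,16); WM=11
i=5 t=13 v=4: → [12,17); WM=12
i=6 t=9 v=7: DROP (t<12-0); WM=12
i=7 t=17 v=9: → [17,21); WM=16
i=8 t=16 v=7: → [12,21); WM=16

[0,12)=9 [12,21)=9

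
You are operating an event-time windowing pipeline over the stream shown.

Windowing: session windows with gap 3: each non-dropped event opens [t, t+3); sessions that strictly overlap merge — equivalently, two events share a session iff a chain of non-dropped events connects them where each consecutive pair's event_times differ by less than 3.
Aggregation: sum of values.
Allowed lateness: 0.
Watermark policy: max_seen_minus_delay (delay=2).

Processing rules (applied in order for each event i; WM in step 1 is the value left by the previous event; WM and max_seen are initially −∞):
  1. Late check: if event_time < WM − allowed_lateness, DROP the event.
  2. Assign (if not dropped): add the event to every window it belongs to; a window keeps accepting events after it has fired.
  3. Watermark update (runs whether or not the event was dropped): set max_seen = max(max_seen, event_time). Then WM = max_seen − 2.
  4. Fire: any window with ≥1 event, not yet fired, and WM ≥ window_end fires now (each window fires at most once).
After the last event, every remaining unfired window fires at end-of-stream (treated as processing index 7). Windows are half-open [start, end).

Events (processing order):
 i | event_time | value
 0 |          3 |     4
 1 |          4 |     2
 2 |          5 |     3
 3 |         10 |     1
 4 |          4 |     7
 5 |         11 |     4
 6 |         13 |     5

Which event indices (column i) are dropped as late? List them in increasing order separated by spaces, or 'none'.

i=0 t=3 v=4: → [3,6); WM=1
i=1 t=4 v=2: → [3,7); WM=2
i=2 t=5 v=3: → [3,8); WM=3
i=3 t=10 v=1: → [10,13); WM=8
i=4 t=4 v=7: DROP (t<8-0); WM=8
i=5 t=11 v=4: → [10,14); WM=9
i=6 t=13 v=5: → [10,16); WM=11

4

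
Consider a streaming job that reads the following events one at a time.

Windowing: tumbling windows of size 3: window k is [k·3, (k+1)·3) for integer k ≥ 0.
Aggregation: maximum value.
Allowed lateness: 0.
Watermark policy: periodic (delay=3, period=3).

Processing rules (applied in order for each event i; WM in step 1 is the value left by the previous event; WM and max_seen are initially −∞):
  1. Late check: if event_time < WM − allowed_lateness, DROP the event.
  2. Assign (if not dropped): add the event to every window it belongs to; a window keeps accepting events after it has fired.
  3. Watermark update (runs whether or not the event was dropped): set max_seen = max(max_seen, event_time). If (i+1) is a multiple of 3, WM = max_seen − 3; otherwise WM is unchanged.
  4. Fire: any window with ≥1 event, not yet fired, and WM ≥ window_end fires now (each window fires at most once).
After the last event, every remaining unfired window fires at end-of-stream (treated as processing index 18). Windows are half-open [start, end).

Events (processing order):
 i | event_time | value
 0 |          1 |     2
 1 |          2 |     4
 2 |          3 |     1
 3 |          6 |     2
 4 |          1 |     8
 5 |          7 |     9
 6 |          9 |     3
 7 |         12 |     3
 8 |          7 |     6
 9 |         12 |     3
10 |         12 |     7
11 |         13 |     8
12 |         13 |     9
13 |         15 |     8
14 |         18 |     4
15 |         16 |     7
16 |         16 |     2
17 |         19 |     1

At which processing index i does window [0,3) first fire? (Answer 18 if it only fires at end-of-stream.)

5

i=0 t=1 v=2: → [0,3); WM=−∞
i=1 t=2 v=4: → [0,3); WM=−∞
i=2 t=3 v=1: → [3,6); WM=0
i=3 t=6 v=2: → [6,9); WM=0
i=4 t=1 v=8: → [0,3); WM=0
i=5 t=7 v=9: → [6,9); WM=4; [0,3) fires=8
i=6 t=9 v=3: → [9,12); WM=4
i=7 t=12 v=3: → [12,15); WM=4
i=8 t=7 v=6: → [6,9); WM=9; [3,6) fires=1 [6,9) fires=9
i=9 t=12 v=3: → [12,15); WM=9
i=10 t=12 v=7: → [12,15); WM=9
i=11 t=13 v=8: → [12,15); WM=10
i=12 t=13 v=9: → [12,15); WM=10
i=13 t=15 v=8: → [15,18); WM=10
i=14 t=18 v=4: → [18,21); WM=15; [9,12) fires=3 [12,15) fires=9
i=15 t=16 v=7: → [15,18); WM=15
i=16 t=16 v=2: → [15,18); WM=15
i=17 t=19 v=1: → [18,21); WM=16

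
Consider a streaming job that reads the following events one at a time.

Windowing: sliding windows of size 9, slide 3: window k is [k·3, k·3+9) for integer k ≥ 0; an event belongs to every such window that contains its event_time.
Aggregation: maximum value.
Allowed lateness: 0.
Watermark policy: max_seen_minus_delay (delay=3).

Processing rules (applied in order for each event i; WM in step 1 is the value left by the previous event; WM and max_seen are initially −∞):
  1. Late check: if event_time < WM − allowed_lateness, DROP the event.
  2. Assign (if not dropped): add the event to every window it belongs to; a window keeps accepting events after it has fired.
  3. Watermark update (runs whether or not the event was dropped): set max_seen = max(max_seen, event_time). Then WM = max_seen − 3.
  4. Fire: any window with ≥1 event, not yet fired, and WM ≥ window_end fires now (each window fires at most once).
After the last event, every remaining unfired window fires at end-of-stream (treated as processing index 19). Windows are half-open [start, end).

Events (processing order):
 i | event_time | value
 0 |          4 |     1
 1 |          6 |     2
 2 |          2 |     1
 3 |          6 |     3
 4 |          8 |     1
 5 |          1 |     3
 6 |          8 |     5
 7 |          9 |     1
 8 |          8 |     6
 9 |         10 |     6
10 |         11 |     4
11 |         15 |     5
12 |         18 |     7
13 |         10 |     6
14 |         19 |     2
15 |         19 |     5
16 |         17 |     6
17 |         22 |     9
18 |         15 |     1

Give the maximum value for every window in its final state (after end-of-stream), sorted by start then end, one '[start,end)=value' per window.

[0,9)=6 [3,12)=6 [6,15)=6 [9,18)=6 [12,21)=7 [15,24)=9 [18,27)=9 [21,30)=9

i=0 t=4 v=1: → [3,12),[0,9); WM=1
i=1 t=6 v=2: → [6,15),[3,12),[0,9); WM=3
i=2 t=2 v=1: DROP (t<3-0); WM=3
i=3 t=6 v=3: → [6,15),[3,12),[0,9); WM=3
i=4 t=8 v=1: → [6,15),[3,12),[0,9); WM=5
i=5 t=1 v=3: DROP (t<5-0); WM=5
i=6 t=8 v=5: → [6,15),[3,12),[0,9); WM=5
i=7 t=9 v=1: → [9,18),[6,15),[3,12); WM=6
i=8 t=8 v=6: → [6,15),[3,12),[0,9); WM=6
i=9 t=10 v=6: → [9,18),[6,15),[3,12); WM=7
i=10 t=11 v=4: → [9,18),[6,15),[3,12); WM=8
i=11 t=15 v=5: → [15,24),[12,21),[9,18); WM=12; [0,9) fires=6 [3,12) fires=6
i=12 t=18 v=7: → [18,27),[15,24),[12,21); WM=15; [6,15) fires=6
i=13 t=10 v=6: DROP (t<15-0); WM=15
i=14 t=19 v=2: → [18,27),[15,24),[12,21); WM=16
i=15 t=19 v=5: → [18,27),[15,24),[12,21); WM=16
i=16 t=17 v=6: → [15,24),[12,21),[9,18); WM=16
i=17 t=22 v=9: → [21,30),[18,27),[15,24); WM=19; [9,18) fires=6
i=18 t=15 v=1: DROP (t<19-0); WM=19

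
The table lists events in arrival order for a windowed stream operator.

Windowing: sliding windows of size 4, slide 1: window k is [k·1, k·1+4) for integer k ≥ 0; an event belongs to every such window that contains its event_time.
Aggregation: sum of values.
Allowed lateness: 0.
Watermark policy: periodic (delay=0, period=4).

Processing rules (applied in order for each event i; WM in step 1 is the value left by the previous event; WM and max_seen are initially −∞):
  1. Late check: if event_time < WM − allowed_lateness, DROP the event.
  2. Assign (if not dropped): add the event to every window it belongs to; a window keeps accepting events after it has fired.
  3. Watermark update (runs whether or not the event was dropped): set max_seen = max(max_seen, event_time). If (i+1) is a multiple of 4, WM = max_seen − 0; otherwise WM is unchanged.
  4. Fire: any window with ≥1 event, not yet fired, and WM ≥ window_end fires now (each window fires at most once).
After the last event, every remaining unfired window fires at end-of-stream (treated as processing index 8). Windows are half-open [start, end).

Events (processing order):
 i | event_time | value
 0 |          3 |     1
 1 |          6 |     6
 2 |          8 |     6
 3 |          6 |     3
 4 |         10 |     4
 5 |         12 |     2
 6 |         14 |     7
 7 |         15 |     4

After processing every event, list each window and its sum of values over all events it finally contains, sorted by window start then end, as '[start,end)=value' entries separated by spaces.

[0,4)=1 [1,5)=1 [2,6)=1 [3,7)=10 [4,8)=9 [5,9)=15 [6,10)=15 [7,11)=10 [8,12)=10 [9,13)=6 [10,14)=6 [11,15)=9 [12,16)=13 [13,17)=11 [14,18)=11 [15,19)=4

i=0 t=3 v=1: → [3,7),[2,6),[1,5),[0,4); WM=−∞
i=1 t=6 v=6: → [6,10),[5,9),[4,8),[3,7); WM=−∞
i=2 t=8 v=6: → [8,12),[7,11),[6,10),[5,9); WM=−∞
i=3 t=6 v=3: → [6,10),[5,9),[4,8),[3,7); WM=8; [0,4) fires=1 [1,5) fires=1 [2,6) fires=1 [3,7) fires=10 [4,8) fires=9
i=4 t=10 v=4: → [10,14),[9,13),[8,12),[7,11); WM=8
i=5 t=12 v=2: → [12,16),[11,15),[10,14),[9,13); WM=8
i=6 t=14 v=7: → [14,18),[13,17),[12,16),[11,15); WM=8
i=7 t=15 v=4: → [15,19),[14,18),[13,17),[12,16); WM=15; [5,9) fires=15 [6,10) fires=15 [7,11) fires=10 [8,12) fires=10 [9,13) fires=6 [10,14) fires=6 [11,15) fires=9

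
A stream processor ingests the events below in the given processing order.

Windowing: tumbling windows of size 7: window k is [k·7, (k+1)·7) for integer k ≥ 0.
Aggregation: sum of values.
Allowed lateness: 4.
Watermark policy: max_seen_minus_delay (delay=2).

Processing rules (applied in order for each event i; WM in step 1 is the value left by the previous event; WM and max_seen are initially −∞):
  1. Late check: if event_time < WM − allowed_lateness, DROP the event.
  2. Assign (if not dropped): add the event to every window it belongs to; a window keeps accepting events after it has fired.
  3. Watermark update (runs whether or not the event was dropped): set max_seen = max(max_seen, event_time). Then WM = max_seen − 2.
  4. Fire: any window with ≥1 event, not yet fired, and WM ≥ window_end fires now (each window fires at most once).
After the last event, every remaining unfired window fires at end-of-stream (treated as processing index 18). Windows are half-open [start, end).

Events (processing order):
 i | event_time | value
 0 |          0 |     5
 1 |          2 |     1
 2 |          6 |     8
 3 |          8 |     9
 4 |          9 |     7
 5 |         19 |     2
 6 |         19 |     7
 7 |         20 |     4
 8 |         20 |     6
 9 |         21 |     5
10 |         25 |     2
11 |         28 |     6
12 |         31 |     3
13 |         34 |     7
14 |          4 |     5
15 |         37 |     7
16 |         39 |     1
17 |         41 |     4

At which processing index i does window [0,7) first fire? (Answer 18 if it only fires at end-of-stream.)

i=0 t=0 v=5: → [0,7); WM=-2
i=1 t=2 v=1: → [0,7); WM=0
i=2 t=6 v=8: → [0,7); WM=4
i=3 t=8 v=9: → [7,14); WM=6
i=4 t=9 v=7: → [7,14); WM=7; [0,7) fires=14
i=5 t=19 v=2: → [14,21); WM=17; [7,14) fires=16
i=6 t=19 v=7: → [14,21); WM=17
i=7 t=20 v=4: → [14,21); WM=18
i=8 t=20 v=6: → [14,21); WM=18
i=9 t=21 v=5: → [21,28); WM=19
i=10 t=25 v=2: → [21,28); WM=23; [14,21) fires=19
i=11 t=28 v=6: → [28,35); WM=26
i=12 t=31 v=3: → [28,35); WM=29; [21,28) fires=7
i=13 t=34 v=7: → [28,35); WM=32
i=14 t=4 v=5: DROP (t<32-4); WM=32
i=15 t=37 v=7: → [35,42); WM=35; [28,35) fires=16
i=16 t=39 v=1: → [35,42); WM=37
i=17 t=41 v=4: → [35,42); WM=39

4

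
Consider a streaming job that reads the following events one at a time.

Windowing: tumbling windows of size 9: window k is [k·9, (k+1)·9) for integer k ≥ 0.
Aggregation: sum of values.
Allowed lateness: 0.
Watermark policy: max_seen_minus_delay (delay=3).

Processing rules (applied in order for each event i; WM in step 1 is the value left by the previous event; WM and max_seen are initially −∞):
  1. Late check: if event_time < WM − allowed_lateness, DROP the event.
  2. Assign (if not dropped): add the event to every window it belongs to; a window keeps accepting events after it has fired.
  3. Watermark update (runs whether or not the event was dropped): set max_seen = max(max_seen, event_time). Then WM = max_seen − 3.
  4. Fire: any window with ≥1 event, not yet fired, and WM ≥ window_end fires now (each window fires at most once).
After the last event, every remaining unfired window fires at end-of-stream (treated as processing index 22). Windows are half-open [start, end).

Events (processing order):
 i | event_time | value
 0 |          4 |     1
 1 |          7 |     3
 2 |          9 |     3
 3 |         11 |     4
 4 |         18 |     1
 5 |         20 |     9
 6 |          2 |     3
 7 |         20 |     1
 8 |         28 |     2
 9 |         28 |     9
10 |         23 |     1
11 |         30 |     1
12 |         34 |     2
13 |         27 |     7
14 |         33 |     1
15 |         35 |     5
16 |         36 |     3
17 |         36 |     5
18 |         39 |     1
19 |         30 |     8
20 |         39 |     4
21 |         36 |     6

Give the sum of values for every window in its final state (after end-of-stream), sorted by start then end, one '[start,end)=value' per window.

[0,9)=4 [9,18)=7 [18,27)=11 [27,36)=20 [36,45)=19

i=0 t=4 v=1: → [0,9); WM=1
i=1 t=7 v=3: → [0,9); WM=4
i=2 t=9 v=3: → [9,18); WM=6
i=3 t=11 v=4: → [9,18); WM=8
i=4 t=18 v=1: → [18,27); WM=15; [0,9) fires=4
i=5 t=20 v=9: → [18,27); WM=17
i=6 t=2 v=3: DROP (t<17-0); WM=17
i=7 t=20 v=1: → [18,27); WM=17
i=8 t=28 v=2: → [27,36); WM=25; [9,18) fires=7
i=9 t=28 v=9: → [27,36); WM=25
i=10 t=23 v=1: DROP (t<25-0); WM=25
i=11 t=30 v=1: → [27,36); WM=27; [18,27) fires=11
i=12 t=34 v=2: → [27,36); WM=31
i=13 t=27 v=7: DROP (t<31-0); WM=31
i=14 t=33 v=1: → [27,36); WM=31
i=15 t=35 v=5: → [27,36); WM=32
i=16 t=36 v=3: → [36,45); WM=33
i=17 t=36 v=5: → [36,45); WM=33
i=18 t=39 v=1: → [36,45); WM=36; [27,36) fires=20
i=19 t=30 v=8: DROP (t<36-0); WM=36
i=20 t=39 v=4: → [36,45); WM=36
i=21 t=36 v=6: → [36,45); WM=36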